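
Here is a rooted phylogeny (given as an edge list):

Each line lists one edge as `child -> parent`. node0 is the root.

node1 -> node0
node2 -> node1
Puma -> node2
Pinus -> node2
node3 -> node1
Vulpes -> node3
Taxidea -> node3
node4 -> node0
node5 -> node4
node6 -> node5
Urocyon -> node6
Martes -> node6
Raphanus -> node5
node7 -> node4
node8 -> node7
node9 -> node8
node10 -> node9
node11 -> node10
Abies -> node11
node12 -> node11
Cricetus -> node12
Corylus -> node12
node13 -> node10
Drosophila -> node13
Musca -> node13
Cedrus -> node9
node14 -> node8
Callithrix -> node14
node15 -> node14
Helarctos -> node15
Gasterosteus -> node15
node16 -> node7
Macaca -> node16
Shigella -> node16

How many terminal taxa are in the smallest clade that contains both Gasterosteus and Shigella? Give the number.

11

The MRCA of Gasterosteus and Shigella is the node subtending (((((Abies,(Cricetus,Corylus)),(Drosophila,Musca)),Cedrus),(Callithrix,(Helarctos,Gasterosteus))),(Macaca,Shigella)).
That clade contains 11 terminal taxa: Abies, Callithrix, Cedrus, Corylus, Cricetus, Drosophila, Gasterosteus, Helarctos, Macaca, Musca, Shigella.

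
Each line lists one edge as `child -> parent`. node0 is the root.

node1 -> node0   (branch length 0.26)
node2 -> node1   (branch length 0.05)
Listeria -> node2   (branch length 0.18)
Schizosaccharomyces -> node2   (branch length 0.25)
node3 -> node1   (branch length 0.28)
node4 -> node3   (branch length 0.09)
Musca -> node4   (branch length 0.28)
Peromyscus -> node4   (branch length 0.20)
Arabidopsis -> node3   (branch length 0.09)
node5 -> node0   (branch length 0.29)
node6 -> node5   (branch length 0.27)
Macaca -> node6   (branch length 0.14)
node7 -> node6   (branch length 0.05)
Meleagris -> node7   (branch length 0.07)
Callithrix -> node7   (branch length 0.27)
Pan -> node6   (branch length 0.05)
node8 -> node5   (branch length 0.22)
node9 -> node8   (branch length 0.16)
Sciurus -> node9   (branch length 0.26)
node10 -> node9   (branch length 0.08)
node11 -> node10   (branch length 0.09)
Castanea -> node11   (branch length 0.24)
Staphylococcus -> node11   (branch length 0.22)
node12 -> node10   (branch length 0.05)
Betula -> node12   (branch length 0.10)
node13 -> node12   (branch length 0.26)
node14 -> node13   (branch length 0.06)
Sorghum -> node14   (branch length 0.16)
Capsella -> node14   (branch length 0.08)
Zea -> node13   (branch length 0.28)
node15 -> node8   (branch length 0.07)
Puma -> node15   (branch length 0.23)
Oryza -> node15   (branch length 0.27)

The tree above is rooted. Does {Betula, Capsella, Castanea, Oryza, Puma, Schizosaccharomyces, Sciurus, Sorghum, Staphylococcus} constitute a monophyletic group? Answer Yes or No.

The MRCA of the listed taxa is the root, so the smallest clade containing them is the whole tree.
That clade also contains Arabidopsis, Callithrix, Listeria, Macaca, Meleagris, Musca, Pan, Peromyscus, Zea, which are not in the proposed group, so the group is not monophyletic.

No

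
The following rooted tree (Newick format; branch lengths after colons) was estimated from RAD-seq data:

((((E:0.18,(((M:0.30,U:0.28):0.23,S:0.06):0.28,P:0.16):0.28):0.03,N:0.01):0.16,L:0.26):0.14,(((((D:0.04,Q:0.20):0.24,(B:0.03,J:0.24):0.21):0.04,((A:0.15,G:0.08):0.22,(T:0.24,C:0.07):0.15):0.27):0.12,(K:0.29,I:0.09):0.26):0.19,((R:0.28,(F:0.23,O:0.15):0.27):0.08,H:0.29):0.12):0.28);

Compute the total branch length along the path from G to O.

The path runs G → … → MRCA → … → O; the MRCA is the node subtending (((((D,Q),(B,J)),((A,G),(T,C))),(K,I)),((R,(F,O)),H)).
Branch lengths along that path: 0.08 + 0.22 + 0.27 + 0.12 + 0.19 + 0.12 + 0.08 + 0.27 + 0.15 = 1.50.

1.50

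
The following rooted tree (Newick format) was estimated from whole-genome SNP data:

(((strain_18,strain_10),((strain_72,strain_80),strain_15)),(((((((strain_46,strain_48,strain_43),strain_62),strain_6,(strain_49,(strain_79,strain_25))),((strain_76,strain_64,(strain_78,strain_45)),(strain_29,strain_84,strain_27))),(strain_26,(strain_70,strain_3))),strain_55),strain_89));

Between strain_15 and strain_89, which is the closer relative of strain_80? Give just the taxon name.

The MRCA of strain_80 and strain_15 subtends ((strain_72,strain_80),strain_15) (3 taxa).
The MRCA of strain_80 and strain_89 is the root, subtending the entire tree (25 taxa).
The first is nested inside the second, so strain_80 shares a more recent common ancestor with strain_15.

strain_15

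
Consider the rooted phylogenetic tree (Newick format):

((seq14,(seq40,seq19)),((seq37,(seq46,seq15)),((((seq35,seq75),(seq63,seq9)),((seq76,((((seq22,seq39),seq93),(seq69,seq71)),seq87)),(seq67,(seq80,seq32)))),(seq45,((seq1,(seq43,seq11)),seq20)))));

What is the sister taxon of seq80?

seq32

seq80 attaches to the tree at the node subtending (seq80,seq32).
The other lineage descending from that same node — the sister group — is the single tip seq32.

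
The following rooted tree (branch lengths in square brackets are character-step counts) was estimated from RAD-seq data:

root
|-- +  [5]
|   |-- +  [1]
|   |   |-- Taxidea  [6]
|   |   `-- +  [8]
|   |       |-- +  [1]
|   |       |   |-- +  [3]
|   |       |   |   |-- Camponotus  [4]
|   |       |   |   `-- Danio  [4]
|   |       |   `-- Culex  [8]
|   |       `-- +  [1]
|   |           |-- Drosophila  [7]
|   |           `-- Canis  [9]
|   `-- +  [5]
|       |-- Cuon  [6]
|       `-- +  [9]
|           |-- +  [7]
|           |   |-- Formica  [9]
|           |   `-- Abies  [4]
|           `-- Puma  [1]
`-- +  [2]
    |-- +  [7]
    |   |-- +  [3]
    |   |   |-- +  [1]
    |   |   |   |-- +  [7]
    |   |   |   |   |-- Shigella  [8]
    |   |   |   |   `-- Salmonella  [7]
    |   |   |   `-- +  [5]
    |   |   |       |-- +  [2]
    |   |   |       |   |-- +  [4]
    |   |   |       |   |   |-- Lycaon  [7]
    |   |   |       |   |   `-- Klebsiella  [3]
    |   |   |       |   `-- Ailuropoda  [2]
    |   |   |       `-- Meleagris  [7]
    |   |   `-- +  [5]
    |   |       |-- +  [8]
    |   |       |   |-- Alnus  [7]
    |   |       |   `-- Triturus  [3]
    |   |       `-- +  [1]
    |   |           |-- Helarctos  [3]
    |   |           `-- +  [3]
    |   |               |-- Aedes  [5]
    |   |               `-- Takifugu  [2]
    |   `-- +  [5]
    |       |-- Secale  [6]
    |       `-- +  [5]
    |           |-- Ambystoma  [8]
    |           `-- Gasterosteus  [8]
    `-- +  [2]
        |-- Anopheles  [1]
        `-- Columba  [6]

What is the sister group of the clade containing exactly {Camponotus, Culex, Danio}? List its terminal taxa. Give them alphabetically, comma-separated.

The clade containing exactly {Camponotus, Culex, Danio} attaches to the tree at the node subtending (((Camponotus,Danio),Culex),(Drosophila,Canis)).
The other lineage descending from that same node — the sister group — is (Drosophila,Canis); its 2 tips in alphabetical order are the answer.

Canis, Drosophila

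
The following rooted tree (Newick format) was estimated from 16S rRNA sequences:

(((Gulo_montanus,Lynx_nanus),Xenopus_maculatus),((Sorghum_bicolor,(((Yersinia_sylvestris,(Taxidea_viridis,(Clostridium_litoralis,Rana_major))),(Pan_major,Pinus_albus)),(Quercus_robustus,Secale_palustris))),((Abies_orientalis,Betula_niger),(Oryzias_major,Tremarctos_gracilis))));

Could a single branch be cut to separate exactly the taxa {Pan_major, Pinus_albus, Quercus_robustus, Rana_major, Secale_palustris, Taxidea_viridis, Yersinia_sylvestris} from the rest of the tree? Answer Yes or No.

No

The MRCA of the listed taxa subtends (((Yersinia_sylvestris,(Taxidea_viridis,(Clostridium_litoralis,Rana_major))),(Pan_major,Pinus_albus)),(Quercus_robustus,Secale_palustris)).
That clade also contains Clostridium_litoralis, which is not in the proposed group, so the group is not monophyletic.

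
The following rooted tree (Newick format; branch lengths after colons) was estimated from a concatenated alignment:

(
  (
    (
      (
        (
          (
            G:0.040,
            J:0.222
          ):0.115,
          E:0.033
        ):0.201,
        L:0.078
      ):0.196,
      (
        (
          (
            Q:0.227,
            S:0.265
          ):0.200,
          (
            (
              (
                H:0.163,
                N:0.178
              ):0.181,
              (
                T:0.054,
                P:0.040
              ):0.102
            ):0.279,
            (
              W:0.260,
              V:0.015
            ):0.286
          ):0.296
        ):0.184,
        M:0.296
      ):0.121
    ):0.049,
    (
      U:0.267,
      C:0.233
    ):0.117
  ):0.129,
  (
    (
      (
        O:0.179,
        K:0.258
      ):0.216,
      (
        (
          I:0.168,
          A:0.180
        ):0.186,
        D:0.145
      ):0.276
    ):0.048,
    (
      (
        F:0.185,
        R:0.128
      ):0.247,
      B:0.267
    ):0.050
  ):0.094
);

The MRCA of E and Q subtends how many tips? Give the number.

The MRCA of E and Q is the node subtending ((((G,J),E),L),(((Q,S),(((H,N),(T,P)),(W,V))),M)).
That clade contains 13 terminal taxa: E, G, H, J, L, M, N, P, Q, S, T, V, W.

13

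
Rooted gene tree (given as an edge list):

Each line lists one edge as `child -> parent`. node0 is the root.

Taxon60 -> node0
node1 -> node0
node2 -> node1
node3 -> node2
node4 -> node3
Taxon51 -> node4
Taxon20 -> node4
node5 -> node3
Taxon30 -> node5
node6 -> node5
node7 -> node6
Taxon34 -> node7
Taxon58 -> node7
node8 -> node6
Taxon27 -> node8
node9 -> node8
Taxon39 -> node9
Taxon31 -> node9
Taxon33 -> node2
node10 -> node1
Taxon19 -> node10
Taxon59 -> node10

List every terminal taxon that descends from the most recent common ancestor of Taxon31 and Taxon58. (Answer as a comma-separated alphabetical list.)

Tracing Taxon31: it sits inside (Taxon39,Taxon31).
Tracing Taxon58: it sits inside (Taxon34,Taxon58).
The smallest clade enclosing both is ((Taxon34,Taxon58),(Taxon27,(Taxon39,Taxon31))); the answer is its 5 terminal taxa in alphabetical order.

Taxon27, Taxon31, Taxon34, Taxon39, Taxon58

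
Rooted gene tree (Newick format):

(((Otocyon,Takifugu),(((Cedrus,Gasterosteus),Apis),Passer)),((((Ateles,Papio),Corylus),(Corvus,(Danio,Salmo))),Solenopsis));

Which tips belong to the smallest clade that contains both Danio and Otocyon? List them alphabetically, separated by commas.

Apis, Ateles, Cedrus, Corvus, Corylus, Danio, Gasterosteus, Otocyon, Papio, Passer, Salmo, Solenopsis, Takifugu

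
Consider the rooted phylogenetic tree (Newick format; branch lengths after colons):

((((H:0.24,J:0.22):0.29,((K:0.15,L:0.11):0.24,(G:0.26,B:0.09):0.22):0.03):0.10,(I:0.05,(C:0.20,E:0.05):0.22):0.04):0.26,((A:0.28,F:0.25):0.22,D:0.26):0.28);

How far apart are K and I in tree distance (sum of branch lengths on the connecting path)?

0.61

The path runs K → … → MRCA → … → I; the MRCA is the node subtending (((H,J),((K,L),(G,B))),(I,(C,E))).
Branch lengths along that path: 0.15 + 0.24 + 0.03 + 0.10 + 0.04 + 0.05 = 0.61.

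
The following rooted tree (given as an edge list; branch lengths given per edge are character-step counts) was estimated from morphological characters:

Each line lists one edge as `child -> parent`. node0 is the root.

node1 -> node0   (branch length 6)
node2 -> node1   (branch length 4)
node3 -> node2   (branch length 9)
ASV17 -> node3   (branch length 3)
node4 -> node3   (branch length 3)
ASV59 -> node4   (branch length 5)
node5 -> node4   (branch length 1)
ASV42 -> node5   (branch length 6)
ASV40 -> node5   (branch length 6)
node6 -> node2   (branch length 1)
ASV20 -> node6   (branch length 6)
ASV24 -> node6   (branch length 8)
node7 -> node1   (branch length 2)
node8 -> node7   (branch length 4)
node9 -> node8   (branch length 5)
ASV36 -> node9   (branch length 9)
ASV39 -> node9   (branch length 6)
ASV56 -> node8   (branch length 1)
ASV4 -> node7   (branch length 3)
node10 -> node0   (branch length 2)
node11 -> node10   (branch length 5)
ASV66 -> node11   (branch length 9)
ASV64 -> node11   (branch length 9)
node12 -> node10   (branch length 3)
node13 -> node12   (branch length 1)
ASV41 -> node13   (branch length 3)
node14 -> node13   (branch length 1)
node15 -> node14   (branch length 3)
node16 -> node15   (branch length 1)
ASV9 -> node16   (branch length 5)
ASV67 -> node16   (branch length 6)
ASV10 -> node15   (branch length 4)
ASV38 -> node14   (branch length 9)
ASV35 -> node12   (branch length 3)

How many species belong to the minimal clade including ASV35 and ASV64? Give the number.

The MRCA of ASV35 and ASV64 is the node subtending ((ASV66,ASV64),((ASV41,(((ASV9,ASV67),ASV10),ASV38)),ASV35)).
That clade contains 8 terminal taxa: ASV10, ASV35, ASV38, ASV41, ASV64, ASV66, ASV67, ASV9.

8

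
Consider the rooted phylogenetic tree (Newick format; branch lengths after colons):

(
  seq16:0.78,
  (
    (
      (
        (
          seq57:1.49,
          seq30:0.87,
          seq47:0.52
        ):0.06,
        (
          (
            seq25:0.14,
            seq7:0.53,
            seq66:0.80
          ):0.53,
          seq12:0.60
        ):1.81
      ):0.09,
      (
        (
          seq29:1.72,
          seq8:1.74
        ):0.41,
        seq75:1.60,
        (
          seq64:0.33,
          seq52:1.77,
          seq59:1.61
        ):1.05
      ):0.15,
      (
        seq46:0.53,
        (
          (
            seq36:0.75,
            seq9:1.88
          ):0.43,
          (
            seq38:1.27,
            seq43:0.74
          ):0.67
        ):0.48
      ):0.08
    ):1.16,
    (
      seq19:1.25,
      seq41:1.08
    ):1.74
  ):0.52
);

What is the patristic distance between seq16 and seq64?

3.99

The path runs seq16 → … → MRCA → … → seq64; the MRCA is the root of the tree.
Branch lengths along that path: 0.78 + 0.52 + 1.16 + 0.15 + 1.05 + 0.33 = 3.99.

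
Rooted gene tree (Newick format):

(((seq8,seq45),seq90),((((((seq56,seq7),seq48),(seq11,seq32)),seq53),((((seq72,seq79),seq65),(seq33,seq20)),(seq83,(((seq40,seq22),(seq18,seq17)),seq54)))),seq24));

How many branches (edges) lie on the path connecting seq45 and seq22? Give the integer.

11

The MRCA of seq45 and seq22 is the root of the tree.
From seq45 up to that node: 3 branches. From seq22 up to the same node: 8 branches. Total: 3 + 8 = 11.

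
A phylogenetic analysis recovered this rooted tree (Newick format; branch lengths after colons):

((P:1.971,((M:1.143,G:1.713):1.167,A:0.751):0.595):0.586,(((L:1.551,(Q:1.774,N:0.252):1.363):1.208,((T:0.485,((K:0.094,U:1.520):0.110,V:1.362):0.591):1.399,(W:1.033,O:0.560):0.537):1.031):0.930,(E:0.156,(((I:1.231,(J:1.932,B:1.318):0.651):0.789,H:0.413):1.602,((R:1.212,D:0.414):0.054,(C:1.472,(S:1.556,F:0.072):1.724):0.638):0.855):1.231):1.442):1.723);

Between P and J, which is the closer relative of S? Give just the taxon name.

The MRCA of S and J subtends (((I,(J,B)),H),((R,D),(C,(S,F)))) (9 taxa).
The MRCA of S and P is the root, subtending the entire tree (23 taxa).
The first is nested inside the second, so S shares a more recent common ancestor with J.

J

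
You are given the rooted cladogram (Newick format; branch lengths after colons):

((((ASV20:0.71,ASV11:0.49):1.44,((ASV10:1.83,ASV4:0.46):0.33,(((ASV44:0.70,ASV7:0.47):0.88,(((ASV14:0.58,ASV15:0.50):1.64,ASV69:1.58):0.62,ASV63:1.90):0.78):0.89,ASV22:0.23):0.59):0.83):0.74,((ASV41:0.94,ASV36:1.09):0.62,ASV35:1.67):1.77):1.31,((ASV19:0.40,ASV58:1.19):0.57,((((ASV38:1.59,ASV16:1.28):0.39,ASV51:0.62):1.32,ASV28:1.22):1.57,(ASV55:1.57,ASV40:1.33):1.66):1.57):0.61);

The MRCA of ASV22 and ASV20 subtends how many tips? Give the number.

The MRCA of ASV22 and ASV20 is the node subtending ((ASV20,ASV11),((ASV10,ASV4),(((ASV44,ASV7),(((ASV14,ASV15),ASV69),ASV63)),ASV22))).
That clade contains 11 terminal taxa: ASV10, ASV11, ASV14, ASV15, ASV20, ASV22, ASV4, ASV44, ASV63, ASV69, ASV7.

11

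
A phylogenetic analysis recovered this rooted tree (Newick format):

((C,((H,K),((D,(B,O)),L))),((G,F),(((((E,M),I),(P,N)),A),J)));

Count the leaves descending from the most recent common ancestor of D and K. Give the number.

The MRCA of D and K is the node subtending ((H,K),((D,(B,O)),L)).
That clade contains 6 terminal taxa: B, D, H, K, L, O.

6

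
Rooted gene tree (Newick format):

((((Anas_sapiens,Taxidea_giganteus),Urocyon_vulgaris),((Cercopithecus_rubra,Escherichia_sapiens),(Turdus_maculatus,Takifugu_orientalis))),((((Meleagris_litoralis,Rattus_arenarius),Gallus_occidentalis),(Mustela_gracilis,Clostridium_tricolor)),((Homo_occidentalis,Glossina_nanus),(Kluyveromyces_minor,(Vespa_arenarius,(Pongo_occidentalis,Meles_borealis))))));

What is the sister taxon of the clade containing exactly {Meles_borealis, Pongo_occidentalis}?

Vespa_arenarius

The clade containing exactly {Meles_borealis, Pongo_occidentalis} attaches to the tree at the node subtending (Vespa_arenarius,(Pongo_occidentalis,Meles_borealis)).
The other lineage descending from that same node — the sister group — is the single tip Vespa_arenarius.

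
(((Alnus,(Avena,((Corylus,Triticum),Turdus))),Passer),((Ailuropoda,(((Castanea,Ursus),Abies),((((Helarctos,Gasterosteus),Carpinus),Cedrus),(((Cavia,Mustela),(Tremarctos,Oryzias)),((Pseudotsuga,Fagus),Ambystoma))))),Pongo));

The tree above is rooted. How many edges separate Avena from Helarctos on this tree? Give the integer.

12

The MRCA of Avena and Helarctos is the root of the tree.
From Avena up to that node: 4 branches. From Helarctos up to the same node: 8 branches. Total: 4 + 8 = 12.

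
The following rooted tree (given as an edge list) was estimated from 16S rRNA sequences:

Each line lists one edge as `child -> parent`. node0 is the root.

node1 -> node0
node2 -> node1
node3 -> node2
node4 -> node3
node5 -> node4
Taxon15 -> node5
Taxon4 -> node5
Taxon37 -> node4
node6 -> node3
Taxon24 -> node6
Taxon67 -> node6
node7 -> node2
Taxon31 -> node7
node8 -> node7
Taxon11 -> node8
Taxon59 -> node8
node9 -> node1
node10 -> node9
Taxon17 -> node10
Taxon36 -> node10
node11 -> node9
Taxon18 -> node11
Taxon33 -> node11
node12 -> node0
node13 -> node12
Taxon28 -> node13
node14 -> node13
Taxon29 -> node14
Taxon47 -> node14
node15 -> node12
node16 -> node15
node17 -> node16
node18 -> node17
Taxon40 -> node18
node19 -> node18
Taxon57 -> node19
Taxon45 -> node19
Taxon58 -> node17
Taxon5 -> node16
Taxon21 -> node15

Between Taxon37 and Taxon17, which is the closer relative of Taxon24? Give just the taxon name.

The MRCA of Taxon24 and Taxon37 subtends (((Taxon15,Taxon4),Taxon37),(Taxon24,Taxon67)) (5 taxa).
The MRCA of Taxon24 and Taxon17 subtends (((((Taxon15,Taxon4),Taxon37),(Taxon24,Taxon67)),(Taxon31,(Taxon11,Taxon59))),((Taxon17,Taxon36),(Taxon18,Taxon33))) (12 taxa).
The first is nested inside the second, so Taxon24 shares a more recent common ancestor with Taxon37.

Taxon37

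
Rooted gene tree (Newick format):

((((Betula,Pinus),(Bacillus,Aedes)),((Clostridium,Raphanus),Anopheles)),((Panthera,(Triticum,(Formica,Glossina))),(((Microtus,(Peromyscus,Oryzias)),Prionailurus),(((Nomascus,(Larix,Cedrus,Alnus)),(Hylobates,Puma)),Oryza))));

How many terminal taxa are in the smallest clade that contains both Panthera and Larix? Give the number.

15

The MRCA of Panthera and Larix is the node subtending ((Panthera,(Triticum,(Formica,Glossina))),(((Microtus,(Peromyscus,Oryzias)),Prionailurus),(((Nomascus,(Larix,Cedrus,Alnus)),(Hylobates,Puma)),Oryza))).
That clade contains 15 terminal taxa: Alnus, Cedrus, Formica, Glossina, Hylobates, Larix, Microtus, Nomascus, Oryza, Oryzias, Panthera, Peromyscus, Prionailurus, Puma, Triticum.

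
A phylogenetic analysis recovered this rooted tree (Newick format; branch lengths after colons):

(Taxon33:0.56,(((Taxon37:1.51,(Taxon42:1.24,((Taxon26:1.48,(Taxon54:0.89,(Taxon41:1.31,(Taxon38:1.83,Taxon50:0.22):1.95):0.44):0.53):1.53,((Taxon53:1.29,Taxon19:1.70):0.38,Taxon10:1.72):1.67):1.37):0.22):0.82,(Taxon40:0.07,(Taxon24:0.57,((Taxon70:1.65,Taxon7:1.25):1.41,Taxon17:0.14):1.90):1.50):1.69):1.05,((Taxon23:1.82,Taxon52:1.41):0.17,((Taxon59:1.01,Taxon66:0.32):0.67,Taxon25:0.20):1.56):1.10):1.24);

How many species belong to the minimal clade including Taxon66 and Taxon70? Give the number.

The MRCA of Taxon66 and Taxon70 is the node subtending (((Taxon37,(Taxon42,((Taxon26,(Taxon54,(Taxon41,(Taxon38,Taxon50)))),((Taxon53,Taxon19),Taxon10)))),(Taxon40,(Taxon24,((Taxon70,Taxon7),Taxon17)))),((Taxon23,Taxon52),((Taxon59,Taxon66),Taxon25))).
That clade contains 20 terminal taxa: Taxon10, Taxon17, Taxon19, Taxon23, Taxon24, Taxon25, Taxon26, Taxon37, Taxon38, Taxon40, Taxon41, Taxon42, Taxon50, Taxon52, Taxon53, Taxon54, Taxon59, Taxon66, Taxon7, Taxon70.

20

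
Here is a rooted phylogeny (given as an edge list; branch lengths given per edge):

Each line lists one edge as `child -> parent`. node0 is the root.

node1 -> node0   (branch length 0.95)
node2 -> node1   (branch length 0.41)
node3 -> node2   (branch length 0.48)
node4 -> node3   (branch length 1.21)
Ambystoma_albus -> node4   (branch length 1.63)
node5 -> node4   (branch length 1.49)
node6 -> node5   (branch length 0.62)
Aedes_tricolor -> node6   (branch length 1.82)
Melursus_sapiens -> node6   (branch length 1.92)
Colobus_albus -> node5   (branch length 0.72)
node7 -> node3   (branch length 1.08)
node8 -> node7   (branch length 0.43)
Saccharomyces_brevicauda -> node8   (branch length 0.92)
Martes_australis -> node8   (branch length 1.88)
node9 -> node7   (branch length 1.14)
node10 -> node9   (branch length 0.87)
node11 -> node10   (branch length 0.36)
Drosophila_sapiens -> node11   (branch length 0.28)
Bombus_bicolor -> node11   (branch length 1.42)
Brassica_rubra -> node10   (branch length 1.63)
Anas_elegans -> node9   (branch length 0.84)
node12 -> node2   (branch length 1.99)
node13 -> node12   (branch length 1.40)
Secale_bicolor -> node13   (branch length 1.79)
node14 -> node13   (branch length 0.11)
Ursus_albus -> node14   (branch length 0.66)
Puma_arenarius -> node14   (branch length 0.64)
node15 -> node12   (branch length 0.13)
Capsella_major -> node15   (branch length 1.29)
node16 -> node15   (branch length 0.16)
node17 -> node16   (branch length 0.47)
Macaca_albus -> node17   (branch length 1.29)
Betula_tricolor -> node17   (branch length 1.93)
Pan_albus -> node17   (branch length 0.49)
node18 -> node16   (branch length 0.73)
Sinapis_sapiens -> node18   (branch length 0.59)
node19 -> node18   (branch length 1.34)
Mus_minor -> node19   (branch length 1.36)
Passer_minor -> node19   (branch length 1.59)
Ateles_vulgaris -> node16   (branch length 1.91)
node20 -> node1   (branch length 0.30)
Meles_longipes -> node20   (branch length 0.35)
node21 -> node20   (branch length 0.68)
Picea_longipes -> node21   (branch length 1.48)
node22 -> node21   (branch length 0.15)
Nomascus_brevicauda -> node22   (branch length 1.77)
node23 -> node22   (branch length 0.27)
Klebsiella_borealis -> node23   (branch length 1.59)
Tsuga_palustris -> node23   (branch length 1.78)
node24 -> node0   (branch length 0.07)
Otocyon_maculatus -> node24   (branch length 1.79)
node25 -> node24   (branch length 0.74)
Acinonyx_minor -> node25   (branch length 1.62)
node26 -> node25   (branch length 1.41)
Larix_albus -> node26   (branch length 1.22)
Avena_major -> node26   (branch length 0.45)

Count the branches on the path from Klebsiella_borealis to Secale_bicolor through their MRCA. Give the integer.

9

The MRCA of Klebsiella_borealis and Secale_bicolor is the node subtending ((((Ambystoma_albus,((Aedes_tricolor,Melursus_sapiens),Colobus_albus)),((Saccharomyces_brevicauda,Martes_australis),(((Drosophila_sapiens,Bombus_bicolor),Brassica_rubra),Anas_elegans))),((Secale_bicolor,(Ursus_albus,Puma_arenarius)),(Capsella_major,((Macaca_albus,Betula_tricolor,Pan_albus),(Sinapis_sapiens,(Mus_minor,Passer_minor)),Ateles_vulgaris)))),(Meles_longipes,(Picea_longipes,(Nomascus_brevicauda,(Klebsiella_borealis,Tsuga_palustris))))).
From Klebsiella_borealis up to that node: 5 branches. From Secale_bicolor up to the same node: 4 branches. Total: 5 + 4 = 9.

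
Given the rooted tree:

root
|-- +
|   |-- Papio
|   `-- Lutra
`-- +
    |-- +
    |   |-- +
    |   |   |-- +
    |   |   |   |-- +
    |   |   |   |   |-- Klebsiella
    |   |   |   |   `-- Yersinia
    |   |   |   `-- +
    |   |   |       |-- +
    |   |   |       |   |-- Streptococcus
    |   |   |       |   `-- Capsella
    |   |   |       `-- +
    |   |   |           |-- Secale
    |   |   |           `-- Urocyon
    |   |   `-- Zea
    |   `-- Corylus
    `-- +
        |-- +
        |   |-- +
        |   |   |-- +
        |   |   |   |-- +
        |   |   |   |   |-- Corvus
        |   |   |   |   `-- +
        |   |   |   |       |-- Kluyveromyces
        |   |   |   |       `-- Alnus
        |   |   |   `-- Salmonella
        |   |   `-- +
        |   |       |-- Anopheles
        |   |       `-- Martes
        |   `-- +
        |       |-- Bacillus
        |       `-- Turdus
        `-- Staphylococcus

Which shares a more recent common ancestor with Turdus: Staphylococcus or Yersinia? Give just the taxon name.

Staphylococcus

The MRCA of Turdus and Staphylococcus subtends (((((Corvus,(Kluyveromyces,Alnus)),Salmonella),(Anopheles,Martes)),(Bacillus,Turdus)),Staphylococcus) (9 taxa).
The MRCA of Turdus and Yersinia subtends (((((Klebsiella,Yersinia),((Streptococcus,Capsella),(Secale,Urocyon))),Zea),Corylus),(((((Corvus,(Kluyveromyces,Alnus)),Salmonella),(Anopheles,Martes)),(Bacillus,Turdus)),Staphylococcus)) (17 taxa).
The first is nested inside the second, so Turdus shares a more recent common ancestor with Staphylococcus.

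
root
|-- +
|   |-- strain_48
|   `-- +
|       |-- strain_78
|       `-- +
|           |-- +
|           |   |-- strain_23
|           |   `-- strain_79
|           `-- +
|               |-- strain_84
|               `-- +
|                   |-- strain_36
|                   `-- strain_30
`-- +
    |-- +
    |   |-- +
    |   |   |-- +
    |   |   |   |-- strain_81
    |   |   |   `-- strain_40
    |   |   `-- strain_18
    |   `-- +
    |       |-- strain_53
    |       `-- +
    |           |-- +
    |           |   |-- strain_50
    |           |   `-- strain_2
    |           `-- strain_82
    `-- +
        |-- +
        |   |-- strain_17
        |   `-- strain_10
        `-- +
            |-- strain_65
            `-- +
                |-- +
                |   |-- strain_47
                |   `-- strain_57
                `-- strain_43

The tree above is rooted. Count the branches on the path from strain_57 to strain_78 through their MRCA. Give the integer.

9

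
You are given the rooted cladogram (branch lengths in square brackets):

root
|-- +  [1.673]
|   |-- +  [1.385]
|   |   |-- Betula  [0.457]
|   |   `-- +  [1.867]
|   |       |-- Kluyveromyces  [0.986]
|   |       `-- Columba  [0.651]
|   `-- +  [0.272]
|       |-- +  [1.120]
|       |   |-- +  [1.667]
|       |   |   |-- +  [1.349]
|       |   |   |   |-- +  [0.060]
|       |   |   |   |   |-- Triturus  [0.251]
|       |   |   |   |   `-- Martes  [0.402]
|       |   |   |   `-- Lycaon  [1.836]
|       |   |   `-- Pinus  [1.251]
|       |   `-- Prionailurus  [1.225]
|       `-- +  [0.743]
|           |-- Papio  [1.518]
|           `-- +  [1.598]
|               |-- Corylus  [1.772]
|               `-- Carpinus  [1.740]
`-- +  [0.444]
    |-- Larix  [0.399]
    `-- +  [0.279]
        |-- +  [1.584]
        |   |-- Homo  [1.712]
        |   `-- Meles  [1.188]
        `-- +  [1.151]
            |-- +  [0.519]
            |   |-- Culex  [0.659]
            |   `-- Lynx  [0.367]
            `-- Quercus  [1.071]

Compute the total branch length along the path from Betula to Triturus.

6.561

The path runs Betula → … → MRCA → … → Triturus; the MRCA is the node subtending ((Betula,(Kluyveromyces,Columba)),(((((Triturus,Martes),Lycaon),Pinus),Prionailurus),(Papio,(Corylus,Carpinus)))).
Branch lengths along that path: 0.457 + 1.385 + 0.272 + 1.120 + 1.667 + 1.349 + 0.060 + 0.251 = 6.561.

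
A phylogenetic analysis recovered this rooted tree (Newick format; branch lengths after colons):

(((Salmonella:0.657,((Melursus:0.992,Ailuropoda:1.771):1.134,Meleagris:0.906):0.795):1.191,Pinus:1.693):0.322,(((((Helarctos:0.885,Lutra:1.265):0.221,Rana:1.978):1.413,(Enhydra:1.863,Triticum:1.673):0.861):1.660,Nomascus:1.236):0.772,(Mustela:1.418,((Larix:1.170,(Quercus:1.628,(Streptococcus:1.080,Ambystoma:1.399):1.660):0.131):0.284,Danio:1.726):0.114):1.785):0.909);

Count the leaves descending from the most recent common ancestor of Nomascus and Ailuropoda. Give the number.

17

The MRCA of Nomascus and Ailuropoda is the root, so the clade is the entire tree.
That clade contains 17 terminal taxa: Ailuropoda, Ambystoma, Danio, Enhydra, Helarctos, Larix, Lutra, Meleagris, Melursus, Mustela, Nomascus, Pinus, Quercus, Rana, Salmonella, Streptococcus, Triticum.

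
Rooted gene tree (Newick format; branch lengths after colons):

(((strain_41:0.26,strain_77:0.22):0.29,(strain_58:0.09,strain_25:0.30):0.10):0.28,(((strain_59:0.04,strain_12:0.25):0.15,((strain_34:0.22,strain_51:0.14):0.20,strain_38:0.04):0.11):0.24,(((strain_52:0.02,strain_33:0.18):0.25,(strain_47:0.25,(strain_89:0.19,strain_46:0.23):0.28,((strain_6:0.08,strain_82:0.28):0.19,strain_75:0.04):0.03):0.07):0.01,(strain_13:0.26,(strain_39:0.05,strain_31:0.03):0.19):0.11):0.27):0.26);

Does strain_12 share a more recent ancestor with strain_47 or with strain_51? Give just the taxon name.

The MRCA of strain_12 and strain_51 subtends ((strain_59,strain_12),((strain_34,strain_51),strain_38)) (5 taxa).
The MRCA of strain_12 and strain_47 subtends (((strain_59,strain_12),((strain_34,strain_51),strain_38)),(((strain_52,strain_33),(strain_47,(strain_89,strain_46),((strain_6,strain_82),strain_75))),(strain_13,(strain_39,strain_31)))) (16 taxa).
The first is nested inside the second, so strain_12 shares a more recent common ancestor with strain_51.

strain_51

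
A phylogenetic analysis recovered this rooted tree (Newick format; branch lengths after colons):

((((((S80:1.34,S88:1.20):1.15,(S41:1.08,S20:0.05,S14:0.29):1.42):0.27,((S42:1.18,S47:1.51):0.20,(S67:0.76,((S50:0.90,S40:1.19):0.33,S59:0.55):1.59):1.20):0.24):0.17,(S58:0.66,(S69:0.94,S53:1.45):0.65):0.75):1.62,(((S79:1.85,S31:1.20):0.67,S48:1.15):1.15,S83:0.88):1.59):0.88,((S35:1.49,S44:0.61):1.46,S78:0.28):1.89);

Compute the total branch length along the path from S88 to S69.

5.13

The path runs S88 → … → MRCA → … → S69; the MRCA is the node subtending ((((S80,S88),(S41,S20,S14)),((S42,S47),(S67,((S50,S40),S59)))),(S58,(S69,S53))).
Branch lengths along that path: 1.20 + 1.15 + 0.27 + 0.17 + 0.75 + 0.65 + 0.94 = 5.13.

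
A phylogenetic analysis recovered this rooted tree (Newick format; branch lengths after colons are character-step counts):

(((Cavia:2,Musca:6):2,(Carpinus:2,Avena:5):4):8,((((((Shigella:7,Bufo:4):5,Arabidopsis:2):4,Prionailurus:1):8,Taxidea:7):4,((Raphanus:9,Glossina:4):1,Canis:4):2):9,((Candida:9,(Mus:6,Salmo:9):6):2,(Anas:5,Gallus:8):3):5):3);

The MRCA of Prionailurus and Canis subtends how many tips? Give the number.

8

The MRCA of Prionailurus and Canis is the node subtending (((((Shigella,Bufo),Arabidopsis),Prionailurus),Taxidea),((Raphanus,Glossina),Canis)).
That clade contains 8 terminal taxa: Arabidopsis, Bufo, Canis, Glossina, Prionailurus, Raphanus, Shigella, Taxidea.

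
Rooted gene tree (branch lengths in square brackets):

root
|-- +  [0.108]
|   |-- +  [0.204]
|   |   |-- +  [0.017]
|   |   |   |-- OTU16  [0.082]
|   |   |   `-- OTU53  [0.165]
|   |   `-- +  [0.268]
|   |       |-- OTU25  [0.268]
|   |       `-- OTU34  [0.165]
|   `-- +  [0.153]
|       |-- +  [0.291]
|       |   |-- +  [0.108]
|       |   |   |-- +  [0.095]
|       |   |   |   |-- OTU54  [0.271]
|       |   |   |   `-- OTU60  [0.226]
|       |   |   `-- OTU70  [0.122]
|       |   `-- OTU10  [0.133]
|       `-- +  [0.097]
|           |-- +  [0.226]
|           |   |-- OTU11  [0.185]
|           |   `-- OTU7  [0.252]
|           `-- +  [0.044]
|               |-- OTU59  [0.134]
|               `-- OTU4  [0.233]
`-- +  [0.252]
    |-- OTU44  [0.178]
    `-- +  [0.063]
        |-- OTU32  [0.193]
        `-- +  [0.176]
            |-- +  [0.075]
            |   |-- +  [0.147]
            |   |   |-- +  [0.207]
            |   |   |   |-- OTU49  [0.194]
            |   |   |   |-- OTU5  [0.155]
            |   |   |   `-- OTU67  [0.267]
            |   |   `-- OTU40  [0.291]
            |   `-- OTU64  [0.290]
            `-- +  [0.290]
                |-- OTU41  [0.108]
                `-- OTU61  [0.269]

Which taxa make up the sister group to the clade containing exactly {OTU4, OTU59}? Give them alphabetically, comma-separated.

The clade containing exactly {OTU4, OTU59} attaches to the tree at the node subtending ((OTU11,OTU7),(OTU59,OTU4)).
The other lineage descending from that same node — the sister group — is (OTU11,OTU7); its 2 tips in alphabetical order are the answer.

OTU11, OTU7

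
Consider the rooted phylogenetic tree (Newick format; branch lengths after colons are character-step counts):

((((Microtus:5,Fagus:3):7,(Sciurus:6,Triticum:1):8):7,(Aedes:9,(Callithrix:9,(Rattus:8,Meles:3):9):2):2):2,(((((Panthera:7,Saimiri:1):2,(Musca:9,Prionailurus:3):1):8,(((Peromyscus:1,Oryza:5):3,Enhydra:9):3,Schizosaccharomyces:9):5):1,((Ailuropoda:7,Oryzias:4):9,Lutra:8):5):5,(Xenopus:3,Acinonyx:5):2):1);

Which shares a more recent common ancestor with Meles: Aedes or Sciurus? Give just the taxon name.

Aedes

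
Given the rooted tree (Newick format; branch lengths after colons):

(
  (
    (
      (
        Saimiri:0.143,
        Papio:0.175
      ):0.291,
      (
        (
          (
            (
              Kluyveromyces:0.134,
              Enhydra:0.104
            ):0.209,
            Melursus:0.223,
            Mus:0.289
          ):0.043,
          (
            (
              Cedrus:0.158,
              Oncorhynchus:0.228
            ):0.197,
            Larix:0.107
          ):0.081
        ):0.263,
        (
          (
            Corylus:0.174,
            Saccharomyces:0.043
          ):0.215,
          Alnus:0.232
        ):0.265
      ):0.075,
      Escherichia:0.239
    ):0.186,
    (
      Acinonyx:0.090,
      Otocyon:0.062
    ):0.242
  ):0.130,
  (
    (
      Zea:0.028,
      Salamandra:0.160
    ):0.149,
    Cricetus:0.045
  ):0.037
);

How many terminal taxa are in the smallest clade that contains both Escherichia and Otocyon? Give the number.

15

The MRCA of Escherichia and Otocyon is the node subtending (((Saimiri,Papio),((((Kluyveromyces,Enhydra),Melursus,Mus),((Cedrus,Oncorhynchus),Larix)),((Corylus,Saccharomyces),Alnus)),Escherichia),(Acinonyx,Otocyon)).
That clade contains 15 terminal taxa: Acinonyx, Alnus, Cedrus, Corylus, Enhydra, Escherichia, Kluyveromyces, Larix, Melursus, Mus, Oncorhynchus, Otocyon, Papio, Saccharomyces, Saimiri.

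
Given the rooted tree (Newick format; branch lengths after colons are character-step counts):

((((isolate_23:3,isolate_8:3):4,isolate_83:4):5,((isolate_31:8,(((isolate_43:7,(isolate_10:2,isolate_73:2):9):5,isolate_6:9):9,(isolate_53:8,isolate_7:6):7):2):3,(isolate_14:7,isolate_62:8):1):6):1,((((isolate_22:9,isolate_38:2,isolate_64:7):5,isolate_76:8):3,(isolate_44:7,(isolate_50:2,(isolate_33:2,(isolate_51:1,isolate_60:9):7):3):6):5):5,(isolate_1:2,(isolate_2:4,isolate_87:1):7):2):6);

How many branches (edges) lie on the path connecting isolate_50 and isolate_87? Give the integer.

7

The MRCA of isolate_50 and isolate_87 is the node subtending ((((isolate_22,isolate_38,isolate_64),isolate_76),(isolate_44,(isolate_50,(isolate_33,(isolate_51,isolate_60))))),(isolate_1,(isolate_2,isolate_87))).
From isolate_50 up to that node: 4 branches. From isolate_87 up to the same node: 3 branches. Total: 4 + 3 = 7.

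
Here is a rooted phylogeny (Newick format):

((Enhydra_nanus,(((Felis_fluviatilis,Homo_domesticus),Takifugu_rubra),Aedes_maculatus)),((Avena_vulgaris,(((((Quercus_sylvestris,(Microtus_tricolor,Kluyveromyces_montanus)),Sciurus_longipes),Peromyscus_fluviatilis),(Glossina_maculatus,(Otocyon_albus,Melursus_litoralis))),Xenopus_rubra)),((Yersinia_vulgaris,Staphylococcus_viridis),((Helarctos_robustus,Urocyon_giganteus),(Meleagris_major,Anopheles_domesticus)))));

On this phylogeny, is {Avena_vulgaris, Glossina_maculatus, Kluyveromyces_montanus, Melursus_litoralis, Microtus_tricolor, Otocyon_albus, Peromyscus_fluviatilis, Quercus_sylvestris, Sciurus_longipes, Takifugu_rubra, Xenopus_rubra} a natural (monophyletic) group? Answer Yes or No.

No

The MRCA of the listed taxa is the root, so the smallest clade containing them is the whole tree.
That clade also contains Aedes_maculatus, Anopheles_domesticus, Enhydra_nanus, Felis_fluviatilis, Helarctos_robustus, Homo_domesticus, Meleagris_major, Staphylococcus_viridis, Urocyon_giganteus, Yersinia_vulgaris, which are not in the proposed group, so the group is not monophyletic.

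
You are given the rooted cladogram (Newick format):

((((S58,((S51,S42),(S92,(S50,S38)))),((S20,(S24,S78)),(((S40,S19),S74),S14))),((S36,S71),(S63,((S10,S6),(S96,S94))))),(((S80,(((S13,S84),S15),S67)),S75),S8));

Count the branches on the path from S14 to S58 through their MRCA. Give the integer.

The MRCA of S14 and S58 is the node subtending ((S58,((S51,S42),(S92,(S50,S38)))),((S20,(S24,S78)),(((S40,S19),S74),S14))).
From S14 up to that node: 3 branches. From S58 up to the same node: 2 branches. Total: 3 + 2 = 5.

5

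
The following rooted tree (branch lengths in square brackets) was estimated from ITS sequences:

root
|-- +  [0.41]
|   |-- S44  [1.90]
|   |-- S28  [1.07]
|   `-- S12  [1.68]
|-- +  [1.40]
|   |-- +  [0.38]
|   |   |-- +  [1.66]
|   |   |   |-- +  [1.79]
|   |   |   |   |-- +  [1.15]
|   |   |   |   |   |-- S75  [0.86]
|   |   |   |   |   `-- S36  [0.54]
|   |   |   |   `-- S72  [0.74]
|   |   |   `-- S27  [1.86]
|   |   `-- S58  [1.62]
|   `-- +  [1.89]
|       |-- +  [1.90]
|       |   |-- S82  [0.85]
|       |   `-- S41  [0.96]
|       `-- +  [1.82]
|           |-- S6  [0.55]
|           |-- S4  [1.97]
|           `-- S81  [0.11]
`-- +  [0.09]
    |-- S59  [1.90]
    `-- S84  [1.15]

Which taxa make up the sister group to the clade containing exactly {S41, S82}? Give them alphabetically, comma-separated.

S4, S6, S81

The clade containing exactly {S41, S82} attaches to the tree at the node subtending ((S82,S41),(S6,S4,S81)).
The other lineage descending from that same node — the sister group — is (S6,S4,S81); its 3 tips in alphabetical order are the answer.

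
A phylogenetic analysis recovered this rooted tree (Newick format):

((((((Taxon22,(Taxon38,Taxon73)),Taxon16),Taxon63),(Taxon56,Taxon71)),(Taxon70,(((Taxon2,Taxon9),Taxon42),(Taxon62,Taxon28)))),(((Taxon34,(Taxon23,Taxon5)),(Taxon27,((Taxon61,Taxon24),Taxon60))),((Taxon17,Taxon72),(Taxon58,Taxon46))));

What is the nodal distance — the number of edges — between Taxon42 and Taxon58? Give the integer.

The MRCA of Taxon42 and Taxon58 is the root of the tree.
From Taxon42 up to that node: 5 branches. From Taxon58 up to the same node: 4 branches. Total: 5 + 4 = 9.

9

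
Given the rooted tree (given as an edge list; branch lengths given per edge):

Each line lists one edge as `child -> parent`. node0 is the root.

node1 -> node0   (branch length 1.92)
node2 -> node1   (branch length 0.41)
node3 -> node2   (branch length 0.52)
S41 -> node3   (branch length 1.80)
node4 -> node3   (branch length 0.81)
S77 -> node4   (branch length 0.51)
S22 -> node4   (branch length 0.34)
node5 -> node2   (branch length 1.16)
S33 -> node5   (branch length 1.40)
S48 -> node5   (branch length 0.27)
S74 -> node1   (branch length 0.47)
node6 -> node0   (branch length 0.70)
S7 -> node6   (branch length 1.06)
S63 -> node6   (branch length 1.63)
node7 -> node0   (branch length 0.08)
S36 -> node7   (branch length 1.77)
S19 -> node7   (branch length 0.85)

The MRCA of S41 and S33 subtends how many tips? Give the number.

5

The MRCA of S41 and S33 is the node subtending ((S41,(S77,S22)),(S33,S48)).
That clade contains 5 terminal taxa: S22, S33, S41, S48, S77.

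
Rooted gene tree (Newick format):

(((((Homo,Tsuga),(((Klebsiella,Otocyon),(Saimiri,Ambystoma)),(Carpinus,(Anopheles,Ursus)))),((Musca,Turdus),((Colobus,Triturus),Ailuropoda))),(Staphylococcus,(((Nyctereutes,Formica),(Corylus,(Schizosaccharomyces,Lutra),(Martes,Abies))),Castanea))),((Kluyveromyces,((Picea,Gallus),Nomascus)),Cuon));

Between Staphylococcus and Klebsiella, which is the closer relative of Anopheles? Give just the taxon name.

Klebsiella

The MRCA of Anopheles and Klebsiella subtends (((Klebsiella,Otocyon),(Saimiri,Ambystoma)),(Carpinus,(Anopheles,Ursus))) (7 taxa).
The MRCA of Anopheles and Staphylococcus subtends ((((Homo,Tsuga),(((Klebsiella,Otocyon),(Saimiri,Ambystoma)),(Carpinus,(Anopheles,Ursus)))),((Musca,Turdus),((Colobus,Triturus),Ailuropoda))),(Staphylococcus,(((Nyctereutes,Formica),(Corylus,(Schizosaccharomyces,Lutra),(Martes,Abies))),Castanea))) (23 taxa).
The first is nested inside the second, so Anopheles shares a more recent common ancestor with Klebsiella.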